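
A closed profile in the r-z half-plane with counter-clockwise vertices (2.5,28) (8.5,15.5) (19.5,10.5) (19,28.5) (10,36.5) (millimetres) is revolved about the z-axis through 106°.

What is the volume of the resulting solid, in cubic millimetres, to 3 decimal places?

Volume = 6094.601 mm³

Profile (r,z), 5 vertices: (2.5,28) (8.5,15.5) (19.5,10.5) (19,28.5) (10,36.5)
edge 0: (2.5,28)→(8.5,15.5)  cross = 2.5·15.5 − 8.5·28 = -199.2500; (r_i+r_j)·cross = 11·-199.2500 = -2191.7500
edge 1: (8.5,15.5)→(19.5,10.5)  cross = 8.5·10.5 − 19.5·15.5 = -213.0000; (r_i+r_j)·cross = 28·-213.0000 = -5964.0000
edge 2: (19.5,10.5)→(19,28.5)  cross = 19.5·28.5 − 19·10.5 = 356.2500; (r_i+r_j)·cross = 38.5·356.2500 = 13715.6250
edge 3: (19,28.5)→(10,36.5)  cross = 19·36.5 − 10·28.5 = 408.5000; (r_i+r_j)·cross = 29·408.5000 = 11846.5000
edge 4: (10,36.5)→(2.5,28)  cross = 10·28 − 2.5·36.5 = 188.7500; (r_i+r_j)·cross = 12.5·188.7500 = 2359.3750
Σcross = 541.2500 → A = |Σcross|/2 = 270.6250 mm²
Σ(r_i+r_j)·cross = 19765.7500 → first moment M = |Σ|/6 = 3294.2917
R_c = M/A = 3294.2917/270.6250 = 12.1729 mm
θ = 106° = 1.850049 rad
V = θ·R_c·A = 1.850049·12.1729·270.6250 = 6094.601 mm³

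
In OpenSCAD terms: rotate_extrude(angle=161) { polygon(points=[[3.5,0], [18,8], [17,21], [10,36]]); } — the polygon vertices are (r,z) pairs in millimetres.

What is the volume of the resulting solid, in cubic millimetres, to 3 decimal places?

Volume = 8535.315 mm³

Profile (r,z), 4 vertices: (3.5,0) (18,8) (17,21) (10,36)
edge 0: (3.5,0)→(18,8)  cross = 3.5·8 − 18·0 = 28.0000; (r_i+r_j)·cross = 21.5·28.0000 = 602.0000
edge 1: (18,8)→(17,21)  cross = 18·21 − 17·8 = 242.0000; (r_i+r_j)·cross = 35·242.0000 = 8470.0000
edge 2: (17,21)→(10,36)  cross = 17·36 − 10·21 = 402.0000; (r_i+r_j)·cross = 27·402.0000 = 10854.0000
edge 3: (10,36)→(3.5,0)  cross = 10·0 − 3.5·36 = -126.0000; (r_i+r_j)·cross = 13.5·-126.0000 = -1701.0000
Σcross = 546.0000 → A = |Σcross|/2 = 273.0000 mm²
Σ(r_i+r_j)·cross = 18225.0000 → first moment M = |Σ|/6 = 3037.5000
R_c = M/A = 3037.5000/273.0000 = 11.1264 mm
θ = 161° = 2.809980 rad
V = θ·R_c·A = 2.809980·11.1264·273.0000 = 8535.315 mm³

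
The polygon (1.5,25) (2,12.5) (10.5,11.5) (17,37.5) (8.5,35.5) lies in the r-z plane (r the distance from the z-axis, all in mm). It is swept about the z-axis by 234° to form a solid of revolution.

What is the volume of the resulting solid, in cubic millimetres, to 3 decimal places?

Profile (r,z), 5 vertices: (1.5,25) (2,12.5) (10.5,11.5) (17,37.5) (8.5,35.5)
edge 0: (1.5,25)→(2,12.5)  cross = 1.5·12.5 − 2·25 = -31.2500; (r_i+r_j)·cross = 3.5·-31.2500 = -109.3750
edge 1: (2,12.5)→(10.5,11.5)  cross = 2·11.5 − 10.5·12.5 = -108.2500; (r_i+r_j)·cross = 12.5·-108.2500 = -1353.1250
edge 2: (10.5,11.5)→(17,37.5)  cross = 10.5·37.5 − 17·11.5 = 198.2500; (r_i+r_j)·cross = 27.5·198.2500 = 5451.8750
edge 3: (17,37.5)→(8.5,35.5)  cross = 17·35.5 − 8.5·37.5 = 284.7500; (r_i+r_j)·cross = 25.5·284.7500 = 7261.1250
edge 4: (8.5,35.5)→(1.5,25)  cross = 8.5·25 − 1.5·35.5 = 159.2500; (r_i+r_j)·cross = 10·159.2500 = 1592.5000
Σcross = 502.7500 → A = |Σcross|/2 = 251.3750 mm²
Σ(r_i+r_j)·cross = 12843.0000 → first moment M = |Σ|/6 = 2140.5000
R_c = M/A = 2140.5000/251.3750 = 8.5152 mm
θ = 234° = 4.084070 rad
V = θ·R_c·A = 4.084070·8.5152·251.3750 = 8741.953 mm³

Volume = 8741.953 mm³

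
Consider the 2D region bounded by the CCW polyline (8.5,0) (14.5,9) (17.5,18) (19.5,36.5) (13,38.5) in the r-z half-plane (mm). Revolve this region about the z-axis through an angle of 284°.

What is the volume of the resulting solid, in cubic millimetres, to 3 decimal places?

Volume = 14589.737 mm³

Profile (r,z), 5 vertices: (8.5,0) (14.5,9) (17.5,18) (19.5,36.5) (13,38.5)
edge 0: (8.5,0)→(14.5,9)  cross = 8.5·9 − 14.5·0 = 76.5000; (r_i+r_j)·cross = 23·76.5000 = 1759.5000
edge 1: (14.5,9)→(17.5,18)  cross = 14.5·18 − 17.5·9 = 103.5000; (r_i+r_j)·cross = 32·103.5000 = 3312.0000
edge 2: (17.5,18)→(19.5,36.5)  cross = 17.5·36.5 − 19.5·18 = 287.7500; (r_i+r_j)·cross = 37·287.7500 = 10646.7500
edge 3: (19.5,36.5)→(13,38.5)  cross = 19.5·38.5 − 13·36.5 = 276.2500; (r_i+r_j)·cross = 32.5·276.2500 = 8978.1250
edge 4: (13,38.5)→(8.5,0)  cross = 13·0 − 8.5·38.5 = -327.2500; (r_i+r_j)·cross = 21.5·-327.2500 = -7035.8750
Σcross = 416.7500 → A = |Σcross|/2 = 208.3750 mm²
Σ(r_i+r_j)·cross = 17660.5000 → first moment M = |Σ|/6 = 2943.4167
R_c = M/A = 2943.4167/208.3750 = 14.1256 mm
θ = 284° = 4.956735 rad
V = θ·R_c·A = 4.956735·14.1256·208.3750 = 14589.737 mm³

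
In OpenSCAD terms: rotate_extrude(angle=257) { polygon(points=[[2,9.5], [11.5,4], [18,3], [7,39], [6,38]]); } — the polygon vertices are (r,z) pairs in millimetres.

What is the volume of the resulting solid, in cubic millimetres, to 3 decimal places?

Volume = 11076.092 mm³

Profile (r,z), 5 vertices: (2,9.5) (11.5,4) (18,3) (7,39) (6,38)
edge 0: (2,9.5)→(11.5,4)  cross = 2·4 − 11.5·9.5 = -101.2500; (r_i+r_j)·cross = 13.5·-101.2500 = -1366.8750
edge 1: (11.5,4)→(18,3)  cross = 11.5·3 − 18·4 = -37.5000; (r_i+r_j)·cross = 29.5·-37.5000 = -1106.2500
edge 2: (18,3)→(7,39)  cross = 18·39 − 7·3 = 681.0000; (r_i+r_j)·cross = 25·681.0000 = 17025.0000
edge 3: (7,39)→(6,38)  cross = 7·38 − 6·39 = 32.0000; (r_i+r_j)·cross = 13·32.0000 = 416.0000
edge 4: (6,38)→(2,9.5)  cross = 6·9.5 − 2·38 = -19.0000; (r_i+r_j)·cross = 8·-19.0000 = -152.0000
Σcross = 555.2500 → A = |Σcross|/2 = 277.6250 mm²
Σ(r_i+r_j)·cross = 14815.8750 → first moment M = |Σ|/6 = 2469.3125
R_c = M/A = 2469.3125/277.6250 = 8.8944 mm
θ = 257° = 4.485496 rad
V = θ·R_c·A = 4.485496·8.8944·277.6250 = 11076.092 mm³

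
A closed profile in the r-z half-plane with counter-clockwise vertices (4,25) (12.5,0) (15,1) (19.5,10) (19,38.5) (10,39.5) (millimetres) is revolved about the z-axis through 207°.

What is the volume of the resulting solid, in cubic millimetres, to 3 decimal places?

Profile (r,z), 6 vertices: (4,25) (12.5,0) (15,1) (19.5,10) (19,38.5) (10,39.5)
edge 0: (4,25)→(12.5,0)  cross = 4·0 − 12.5·25 = -312.5000; (r_i+r_j)·cross = 16.5·-312.5000 = -5156.2500
edge 1: (12.5,0)→(15,1)  cross = 12.5·1 − 15·0 = 12.5000; (r_i+r_j)·cross = 27.5·12.5000 = 343.7500
edge 2: (15,1)→(19.5,10)  cross = 15·10 − 19.5·1 = 130.5000; (r_i+r_j)·cross = 34.5·130.5000 = 4502.2500
edge 3: (19.5,10)→(19,38.5)  cross = 19.5·38.5 − 19·10 = 560.7500; (r_i+r_j)·cross = 38.5·560.7500 = 21588.8750
edge 4: (19,38.5)→(10,39.5)  cross = 19·39.5 − 10·38.5 = 365.5000; (r_i+r_j)·cross = 29·365.5000 = 10599.5000
edge 5: (10,39.5)→(4,25)  cross = 10·25 − 4·39.5 = 92.0000; (r_i+r_j)·cross = 14·92.0000 = 1288.0000
Σcross = 848.7500 → A = |Σcross|/2 = 424.3750 mm²
Σ(r_i+r_j)·cross = 33166.1250 → first moment M = |Σ|/6 = 5527.6875
R_c = M/A = 5527.6875/424.3750 = 13.0255 mm
θ = 207° = 3.612832 rad
V = θ·R_c·A = 3.612832·13.0255·424.3750 = 19970.604 mm³

Volume = 19970.604 mm³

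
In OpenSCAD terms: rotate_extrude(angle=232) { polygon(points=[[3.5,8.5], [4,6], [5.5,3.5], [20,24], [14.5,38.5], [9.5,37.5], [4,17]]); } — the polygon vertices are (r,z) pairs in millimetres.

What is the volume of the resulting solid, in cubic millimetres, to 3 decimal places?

Profile (r,z), 7 vertices: (3.5,8.5) (4,6) (5.5,3.5) (20,24) (14.5,38.5) (9.5,37.5) (4,17)
edge 0: (3.5,8.5)→(4,6)  cross = 3.5·6 − 4·8.5 = -13.0000; (r_i+r_j)·cross = 7.5·-13.0000 = -97.5000
edge 1: (4,6)→(5.5,3.5)  cross = 4·3.5 − 5.5·6 = -19.0000; (r_i+r_j)·cross = 9.5·-19.0000 = -180.5000
edge 2: (5.5,3.5)→(20,24)  cross = 5.5·24 − 20·3.5 = 62.0000; (r_i+r_j)·cross = 25.5·62.0000 = 1581.0000
edge 3: (20,24)→(14.5,38.5)  cross = 20·38.5 − 14.5·24 = 422.0000; (r_i+r_j)·cross = 34.5·422.0000 = 14559.0000
edge 4: (14.5,38.5)→(9.5,37.5)  cross = 14.5·37.5 − 9.5·38.5 = 178.0000; (r_i+r_j)·cross = 24·178.0000 = 4272.0000
edge 5: (9.5,37.5)→(4,17)  cross = 9.5·17 − 4·37.5 = 11.5000; (r_i+r_j)·cross = 13.5·11.5000 = 155.2500
edge 6: (4,17)→(3.5,8.5)  cross = 4·8.5 − 3.5·17 = -25.5000; (r_i+r_j)·cross = 7.5·-25.5000 = -191.2500
Σcross = 616.0000 → A = |Σcross|/2 = 308.0000 mm²
Σ(r_i+r_j)·cross = 20098.0000 → first moment M = |Σ|/6 = 3349.6667
R_c = M/A = 3349.6667/308.0000 = 10.8755 mm
θ = 232° = 4.049164 rad
V = θ·R_c·A = 4.049164·10.8755·308.0000 = 13563.349 mm³

Volume = 13563.349 mm³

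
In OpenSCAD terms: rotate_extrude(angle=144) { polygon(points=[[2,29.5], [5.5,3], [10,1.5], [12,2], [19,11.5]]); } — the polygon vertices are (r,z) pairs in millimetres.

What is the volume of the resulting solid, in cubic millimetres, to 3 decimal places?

Volume = 5412.964 mm³

Profile (r,z), 5 vertices: (2,29.5) (5.5,3) (10,1.5) (12,2) (19,11.5)
edge 0: (2,29.5)→(5.5,3)  cross = 2·3 − 5.5·29.5 = -156.2500; (r_i+r_j)·cross = 7.5·-156.2500 = -1171.8750
edge 1: (5.5,3)→(10,1.5)  cross = 5.5·1.5 − 10·3 = -21.7500; (r_i+r_j)·cross = 15.5·-21.7500 = -337.1250
edge 2: (10,1.5)→(12,2)  cross = 10·2 − 12·1.5 = 2.0000; (r_i+r_j)·cross = 22·2.0000 = 44.0000
edge 3: (12,2)→(19,11.5)  cross = 12·11.5 − 19·2 = 100.0000; (r_i+r_j)·cross = 31·100.0000 = 3100.0000
edge 4: (19,11.5)→(2,29.5)  cross = 19·29.5 − 2·11.5 = 537.5000; (r_i+r_j)·cross = 21·537.5000 = 11287.5000
Σcross = 461.5000 → A = |Σcross|/2 = 230.7500 mm²
Σ(r_i+r_j)·cross = 12922.5000 → first moment M = |Σ|/6 = 2153.7500
R_c = M/A = 2153.7500/230.7500 = 9.3337 mm
θ = 144° = 2.513274 rad
V = θ·R_c·A = 2.513274·9.3337·230.7500 = 5412.964 mm³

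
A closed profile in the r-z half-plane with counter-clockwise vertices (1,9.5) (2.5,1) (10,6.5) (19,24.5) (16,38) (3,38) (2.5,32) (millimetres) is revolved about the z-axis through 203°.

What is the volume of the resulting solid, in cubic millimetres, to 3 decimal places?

Profile (r,z), 7 vertices: (1,9.5) (2.5,1) (10,6.5) (19,24.5) (16,38) (3,38) (2.5,32)
edge 0: (1,9.5)→(2.5,1)  cross = 1·1 − 2.5·9.5 = -22.7500; (r_i+r_j)·cross = 3.5·-22.7500 = -79.6250
edge 1: (2.5,1)→(10,6.5)  cross = 2.5·6.5 − 10·1 = 6.2500; (r_i+r_j)·cross = 12.5·6.2500 = 78.1250
edge 2: (10,6.5)→(19,24.5)  cross = 10·24.5 − 19·6.5 = 121.5000; (r_i+r_j)·cross = 29·121.5000 = 3523.5000
edge 3: (19,24.5)→(16,38)  cross = 19·38 − 16·24.5 = 330.0000; (r_i+r_j)·cross = 35·330.0000 = 11550.0000
edge 4: (16,38)→(3,38)  cross = 16·38 − 3·38 = 494.0000; (r_i+r_j)·cross = 19·494.0000 = 9386.0000
edge 5: (3,38)→(2.5,32)  cross = 3·32 − 2.5·38 = 1.0000; (r_i+r_j)·cross = 5.5·1.0000 = 5.5000
edge 6: (2.5,32)→(1,9.5)  cross = 2.5·9.5 − 1·32 = -8.2500; (r_i+r_j)·cross = 3.5·-8.2500 = -28.8750
Σcross = 921.7500 → A = |Σcross|/2 = 460.8750 mm²
Σ(r_i+r_j)·cross = 24434.6250 → first moment M = |Σ|/6 = 4072.4375
R_c = M/A = 4072.4375/460.8750 = 8.8363 mm
θ = 203° = 3.543018 rad
V = θ·R_c·A = 3.543018·8.8363·460.8750 = 14428.721 mm³

Volume = 14428.721 mm³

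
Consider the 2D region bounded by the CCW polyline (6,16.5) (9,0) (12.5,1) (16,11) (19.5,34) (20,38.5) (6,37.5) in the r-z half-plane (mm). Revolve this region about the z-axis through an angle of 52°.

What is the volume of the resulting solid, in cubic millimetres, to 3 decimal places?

Profile (r,z), 7 vertices: (6,16.5) (9,0) (12.5,1) (16,11) (19.5,34) (20,38.5) (6,37.5)
edge 0: (6,16.5)→(9,0)  cross = 6·0 − 9·16.5 = -148.5000; (r_i+r_j)·cross = 15·-148.5000 = -2227.5000
edge 1: (9,0)→(12.5,1)  cross = 9·1 − 12.5·0 = 9.0000; (r_i+r_j)·cross = 21.5·9.0000 = 193.5000
edge 2: (12.5,1)→(16,11)  cross = 12.5·11 − 16·1 = 121.5000; (r_i+r_j)·cross = 28.5·121.5000 = 3462.7500
edge 3: (16,11)→(19.5,34)  cross = 16·34 − 19.5·11 = 329.5000; (r_i+r_j)·cross = 35.5·329.5000 = 11697.2500
edge 4: (19.5,34)→(20,38.5)  cross = 19.5·38.5 − 20·34 = 70.7500; (r_i+r_j)·cross = 39.5·70.7500 = 2794.6250
edge 5: (20,38.5)→(6,37.5)  cross = 20·37.5 − 6·38.5 = 519.0000; (r_i+r_j)·cross = 26·519.0000 = 13494.0000
edge 6: (6,37.5)→(6,16.5)  cross = 6·16.5 − 6·37.5 = -126.0000; (r_i+r_j)·cross = 12·-126.0000 = -1512.0000
Σcross = 775.2500 → A = |Σcross|/2 = 387.6250 mm²
Σ(r_i+r_j)·cross = 27902.6250 → first moment M = |Σ|/6 = 4650.4375
R_c = M/A = 4650.4375/387.6250 = 11.9973 mm
θ = 52° = 0.907571 rad
V = θ·R_c·A = 0.907571·11.9973·387.6250 = 4220.603 mm³

Volume = 4220.603 mm³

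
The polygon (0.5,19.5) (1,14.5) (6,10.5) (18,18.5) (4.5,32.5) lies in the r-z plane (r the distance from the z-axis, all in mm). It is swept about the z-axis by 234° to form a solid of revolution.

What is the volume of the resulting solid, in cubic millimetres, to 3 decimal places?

Profile (r,z), 5 vertices: (0.5,19.5) (1,14.5) (6,10.5) (18,18.5) (4.5,32.5)
edge 0: (0.5,19.5)→(1,14.5)  cross = 0.5·14.5 − 1·19.5 = -12.2500; (r_i+r_j)·cross = 1.5·-12.2500 = -18.3750
edge 1: (1,14.5)→(6,10.5)  cross = 1·10.5 − 6·14.5 = -76.5000; (r_i+r_j)·cross = 7·-76.5000 = -535.5000
edge 2: (6,10.5)→(18,18.5)  cross = 6·18.5 − 18·10.5 = -78.0000; (r_i+r_j)·cross = 24·-78.0000 = -1872.0000
edge 3: (18,18.5)→(4.5,32.5)  cross = 18·32.5 − 4.5·18.5 = 501.7500; (r_i+r_j)·cross = 22.5·501.7500 = 11289.3750
edge 4: (4.5,32.5)→(0.5,19.5)  cross = 4.5·19.5 − 0.5·32.5 = 71.5000; (r_i+r_j)·cross = 5·71.5000 = 357.5000
Σcross = 406.5000 → A = |Σcross|/2 = 203.2500 mm²
Σ(r_i+r_j)·cross = 9221.0000 → first moment M = |Σ|/6 = 1536.8333
R_c = M/A = 1536.8333/203.2500 = 7.5613 mm
θ = 234° = 4.084070 rad
V = θ·R_c·A = 4.084070·7.5613·203.2500 = 6276.536 mm³

Volume = 6276.536 mm³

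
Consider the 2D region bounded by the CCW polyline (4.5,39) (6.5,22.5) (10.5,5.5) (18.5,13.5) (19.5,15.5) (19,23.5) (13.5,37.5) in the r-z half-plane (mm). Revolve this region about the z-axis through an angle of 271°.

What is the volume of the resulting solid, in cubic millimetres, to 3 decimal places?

Volume = 17783.616 mm³

Profile (r,z), 7 vertices: (4.5,39) (6.5,22.5) (10.5,5.5) (18.5,13.5) (19.5,15.5) (19,23.5) (13.5,37.5)
edge 0: (4.5,39)→(6.5,22.5)  cross = 4.5·22.5 − 6.5·39 = -152.2500; (r_i+r_j)·cross = 11·-152.2500 = -1674.7500
edge 1: (6.5,22.5)→(10.5,5.5)  cross = 6.5·5.5 − 10.5·22.5 = -200.5000; (r_i+r_j)·cross = 17·-200.5000 = -3408.5000
edge 2: (10.5,5.5)→(18.5,13.5)  cross = 10.5·13.5 − 18.5·5.5 = 40.0000; (r_i+r_j)·cross = 29·40.0000 = 1160.0000
edge 3: (18.5,13.5)→(19.5,15.5)  cross = 18.5·15.5 − 19.5·13.5 = 23.5000; (r_i+r_j)·cross = 38·23.5000 = 893.0000
edge 4: (19.5,15.5)→(19,23.5)  cross = 19.5·23.5 − 19·15.5 = 163.7500; (r_i+r_j)·cross = 38.5·163.7500 = 6304.3750
edge 5: (19,23.5)→(13.5,37.5)  cross = 19·37.5 − 13.5·23.5 = 395.2500; (r_i+r_j)·cross = 32.5·395.2500 = 12845.6250
edge 6: (13.5,37.5)→(4.5,39)  cross = 13.5·39 − 4.5·37.5 = 357.7500; (r_i+r_j)·cross = 18·357.7500 = 6439.5000
Σcross = 627.5000 → A = |Σcross|/2 = 313.7500 mm²
Σ(r_i+r_j)·cross = 22559.2500 → first moment M = |Σ|/6 = 3759.8750
R_c = M/A = 3759.8750/313.7500 = 11.9837 mm
θ = 271° = 4.729842 rad
V = θ·R_c·A = 4.729842·11.9837·313.7500 = 17783.616 mm³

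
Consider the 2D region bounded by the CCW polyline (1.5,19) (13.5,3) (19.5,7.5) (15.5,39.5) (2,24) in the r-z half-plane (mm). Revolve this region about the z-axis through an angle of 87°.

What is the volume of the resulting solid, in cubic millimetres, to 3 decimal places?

Profile (r,z), 5 vertices: (1.5,19) (13.5,3) (19.5,7.5) (15.5,39.5) (2,24)
edge 0: (1.5,19)→(13.5,3)  cross = 1.5·3 − 13.5·19 = -252.0000; (r_i+r_j)·cross = 15·-252.0000 = -3780.0000
edge 1: (13.5,3)→(19.5,7.5)  cross = 13.5·7.5 − 19.5·3 = 42.7500; (r_i+r_j)·cross = 33·42.7500 = 1410.7500
edge 2: (19.5,7.5)→(15.5,39.5)  cross = 19.5·39.5 − 15.5·7.5 = 654.0000; (r_i+r_j)·cross = 35·654.0000 = 22890.0000
edge 3: (15.5,39.5)→(2,24)  cross = 15.5·24 − 2·39.5 = 293.0000; (r_i+r_j)·cross = 17.5·293.0000 = 5127.5000
edge 4: (2,24)→(1.5,19)  cross = 2·19 − 1.5·24 = 2.0000; (r_i+r_j)·cross = 3.5·2.0000 = 7.0000
Σcross = 739.7500 → A = |Σcross|/2 = 369.8750 mm²
Σ(r_i+r_j)·cross = 25655.2500 → first moment M = |Σ|/6 = 4275.8750
R_c = M/A = 4275.8750/369.8750 = 11.5603 mm
θ = 87° = 1.518436 rad
V = θ·R_c·A = 1.518436·11.5603·369.8750 = 6492.644 mm³

Volume = 6492.644 mm³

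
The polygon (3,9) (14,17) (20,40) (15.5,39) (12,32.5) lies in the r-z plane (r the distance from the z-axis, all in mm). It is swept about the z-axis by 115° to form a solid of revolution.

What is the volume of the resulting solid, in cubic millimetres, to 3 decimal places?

Profile (r,z), 5 vertices: (3,9) (14,17) (20,40) (15.5,39) (12,32.5)
edge 0: (3,9)→(14,17)  cross = 3·17 − 14·9 = -75.0000; (r_i+r_j)·cross = 17·-75.0000 = -1275.0000
edge 1: (14,17)→(20,40)  cross = 14·40 − 20·17 = 220.0000; (r_i+r_j)·cross = 34·220.0000 = 7480.0000
edge 2: (20,40)→(15.5,39)  cross = 20·39 − 15.5·40 = 160.0000; (r_i+r_j)·cross = 35.5·160.0000 = 5680.0000
edge 3: (15.5,39)→(12,32.5)  cross = 15.5·32.5 − 12·39 = 35.7500; (r_i+r_j)·cross = 27.5·35.7500 = 983.1250
edge 4: (12,32.5)→(3,9)  cross = 12·9 − 3·32.5 = 10.5000; (r_i+r_j)·cross = 15·10.5000 = 157.5000
Σcross = 351.2500 → A = |Σcross|/2 = 175.6250 mm²
Σ(r_i+r_j)·cross = 13025.6250 → first moment M = |Σ|/6 = 2170.9375
R_c = M/A = 2170.9375/175.6250 = 12.3612 mm
θ = 115° = 2.007129 rad
V = θ·R_c·A = 2.007129·12.3612·175.6250 = 4357.351 mm³

Volume = 4357.351 mm³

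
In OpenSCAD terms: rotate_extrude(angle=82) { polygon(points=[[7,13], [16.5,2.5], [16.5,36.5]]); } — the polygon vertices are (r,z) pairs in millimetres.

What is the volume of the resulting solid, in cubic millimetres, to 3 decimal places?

Profile (r,z), 3 vertices: (7,13) (16.5,2.5) (16.5,36.5)
edge 0: (7,13)→(16.5,2.5)  cross = 7·2.5 − 16.5·13 = -197.0000; (r_i+r_j)·cross = 23.5·-197.0000 = -4629.5000
edge 1: (16.5,2.5)→(16.5,36.5)  cross = 16.5·36.5 − 16.5·2.5 = 561.0000; (r_i+r_j)·cross = 33·561.0000 = 18513.0000
edge 2: (16.5,36.5)→(7,13)  cross = 16.5·13 − 7·36.5 = -41.0000; (r_i+r_j)·cross = 23.5·-41.0000 = -963.5000
Σcross = 323.0000 → A = |Σcross|/2 = 161.5000 mm²
Σ(r_i+r_j)·cross = 12920.0000 → first moment M = |Σ|/6 = 2153.3333
R_c = M/A = 2153.3333/161.5000 = 13.3333 mm
θ = 82° = 1.431170 rad
V = θ·R_c·A = 1.431170·13.3333·161.5000 = 3081.786 mm³

Volume = 3081.786 mm³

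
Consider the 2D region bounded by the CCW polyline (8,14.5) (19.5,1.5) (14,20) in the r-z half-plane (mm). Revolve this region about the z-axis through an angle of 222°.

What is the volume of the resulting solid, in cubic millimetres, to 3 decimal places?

Volume = 3785.434 mm³

Profile (r,z), 3 vertices: (8,14.5) (19.5,1.5) (14,20)
edge 0: (8,14.5)→(19.5,1.5)  cross = 8·1.5 − 19.5·14.5 = -270.7500; (r_i+r_j)·cross = 27.5·-270.7500 = -7445.6250
edge 1: (19.5,1.5)→(14,20)  cross = 19.5·20 − 14·1.5 = 369.0000; (r_i+r_j)·cross = 33.5·369.0000 = 12361.5000
edge 2: (14,20)→(8,14.5)  cross = 14·14.5 − 8·20 = 43.0000; (r_i+r_j)·cross = 22·43.0000 = 946.0000
Σcross = 141.2500 → A = |Σcross|/2 = 70.6250 mm²
Σ(r_i+r_j)·cross = 5861.8750 → first moment M = |Σ|/6 = 976.9792
R_c = M/A = 976.9792/70.6250 = 13.8333 mm
θ = 222° = 3.874631 rad
V = θ·R_c·A = 3.874631·13.8333·70.6250 = 3785.434 mm³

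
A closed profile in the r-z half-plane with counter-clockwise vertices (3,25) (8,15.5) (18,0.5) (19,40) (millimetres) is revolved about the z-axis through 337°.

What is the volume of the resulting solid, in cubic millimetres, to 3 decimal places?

Volume = 24762.208 mm³

Profile (r,z), 4 vertices: (3,25) (8,15.5) (18,0.5) (19,40)
edge 0: (3,25)→(8,15.5)  cross = 3·15.5 − 8·25 = -153.5000; (r_i+r_j)·cross = 11·-153.5000 = -1688.5000
edge 1: (8,15.5)→(18,0.5)  cross = 8·0.5 − 18·15.5 = -275.0000; (r_i+r_j)·cross = 26·-275.0000 = -7150.0000
edge 2: (18,0.5)→(19,40)  cross = 18·40 − 19·0.5 = 710.5000; (r_i+r_j)·cross = 37·710.5000 = 26288.5000
edge 3: (19,40)→(3,25)  cross = 19·25 − 3·40 = 355.0000; (r_i+r_j)·cross = 22·355.0000 = 7810.0000
Σcross = 637.0000 → A = |Σcross|/2 = 318.5000 mm²
Σ(r_i+r_j)·cross = 25260.0000 → first moment M = |Σ|/6 = 4210.0000
R_c = M/A = 4210.0000/318.5000 = 13.2182 mm
θ = 337° = 5.881760 rad
V = θ·R_c·A = 5.881760·13.2182·318.5000 = 24762.208 mm³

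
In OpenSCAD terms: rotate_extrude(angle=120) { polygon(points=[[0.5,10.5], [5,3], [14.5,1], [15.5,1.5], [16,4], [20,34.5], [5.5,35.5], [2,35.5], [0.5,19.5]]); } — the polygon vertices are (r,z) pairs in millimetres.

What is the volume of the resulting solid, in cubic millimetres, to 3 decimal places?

Volume = 11027.732 mm³

Profile (r,z), 9 vertices: (0.5,10.5) (5,3) (14.5,1) (15.5,1.5) (16,4) (20,34.5) (5.5,35.5) (2,35.5) (0.5,19.5)
edge 0: (0.5,10.5)→(5,3)  cross = 0.5·3 − 5·10.5 = -51.0000; (r_i+r_j)·cross = 5.5·-51.0000 = -280.5000
edge 1: (5,3)→(14.5,1)  cross = 5·1 − 14.5·3 = -38.5000; (r_i+r_j)·cross = 19.5·-38.5000 = -750.7500
edge 2: (14.5,1)→(15.5,1.5)  cross = 14.5·1.5 − 15.5·1 = 6.2500; (r_i+r_j)·cross = 30·6.2500 = 187.5000
edge 3: (15.5,1.5)→(16,4)  cross = 15.5·4 − 16·1.5 = 38.0000; (r_i+r_j)·cross = 31.5·38.0000 = 1197.0000
edge 4: (16,4)→(20,34.5)  cross = 16·34.5 − 20·4 = 472.0000; (r_i+r_j)·cross = 36·472.0000 = 16992.0000
edge 5: (20,34.5)→(5.5,35.5)  cross = 20·35.5 − 5.5·34.5 = 520.2500; (r_i+r_j)·cross = 25.5·520.2500 = 13266.3750
edge 6: (5.5,35.5)→(2,35.5)  cross = 5.5·35.5 − 2·35.5 = 124.2500; (r_i+r_j)·cross = 7.5·124.2500 = 931.8750
edge 7: (2,35.5)→(0.5,19.5)  cross = 2·19.5 − 0.5·35.5 = 21.2500; (r_i+r_j)·cross = 2.5·21.2500 = 53.1250
edge 8: (0.5,19.5)→(0.5,10.5)  cross = 0.5·10.5 − 0.5·19.5 = -4.5000; (r_i+r_j)·cross = 1·-4.5000 = -4.5000
Σcross = 1088.0000 → A = |Σcross|/2 = 544.0000 mm²
Σ(r_i+r_j)·cross = 31592.1250 → first moment M = |Σ|/6 = 5265.3542
R_c = M/A = 5265.3542/544.0000 = 9.6790 mm
θ = 120° = 2.094395 rad
V = θ·R_c·A = 2.094395·9.6790·544.0000 = 11027.732 mm³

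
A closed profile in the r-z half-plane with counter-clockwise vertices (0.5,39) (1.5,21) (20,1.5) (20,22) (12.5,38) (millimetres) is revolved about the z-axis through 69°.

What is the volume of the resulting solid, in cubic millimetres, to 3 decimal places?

Profile (r,z), 5 vertices: (0.5,39) (1.5,21) (20,1.5) (20,22) (12.5,38)
edge 0: (0.5,39)→(1.5,21)  cross = 0.5·21 − 1.5·39 = -48.0000; (r_i+r_j)·cross = 2·-48.0000 = -96.0000
edge 1: (1.5,21)→(20,1.5)  cross = 1.5·1.5 − 20·21 = -417.7500; (r_i+r_j)·cross = 21.5·-417.7500 = -8981.6250
edge 2: (20,1.5)→(20,22)  cross = 20·22 − 20·1.5 = 410.0000; (r_i+r_j)·cross = 40·410.0000 = 16400.0000
edge 3: (20,22)→(12.5,38)  cross = 20·38 − 12.5·22 = 485.0000; (r_i+r_j)·cross = 32.5·485.0000 = 15762.5000
edge 4: (12.5,38)→(0.5,39)  cross = 12.5·39 − 0.5·38 = 468.5000; (r_i+r_j)·cross = 13·468.5000 = 6090.5000
Σcross = 897.7500 → A = |Σcross|/2 = 448.8750 mm²
Σ(r_i+r_j)·cross = 29175.3750 → first moment M = |Σ|/6 = 4862.5625
R_c = M/A = 4862.5625/448.8750 = 10.8328 mm
θ = 69° = 1.204277 rad
V = θ·R_c·A = 1.204277·10.8328·448.8750 = 5855.873 mm³

Volume = 5855.873 mm³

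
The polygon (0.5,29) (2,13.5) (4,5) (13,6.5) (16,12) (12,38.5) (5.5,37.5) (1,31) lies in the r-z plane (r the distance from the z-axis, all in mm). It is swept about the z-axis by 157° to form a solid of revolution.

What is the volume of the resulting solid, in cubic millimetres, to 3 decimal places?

Volume = 8550.691 mm³

Profile (r,z), 8 vertices: (0.5,29) (2,13.5) (4,5) (13,6.5) (16,12) (12,38.5) (5.5,37.5) (1,31)
edge 0: (0.5,29)→(2,13.5)  cross = 0.5·13.5 − 2·29 = -51.2500; (r_i+r_j)·cross = 2.5·-51.2500 = -128.1250
edge 1: (2,13.5)→(4,5)  cross = 2·5 − 4·13.5 = -44.0000; (r_i+r_j)·cross = 6·-44.0000 = -264.0000
edge 2: (4,5)→(13,6.5)  cross = 4·6.5 − 13·5 = -39.0000; (r_i+r_j)·cross = 17·-39.0000 = -663.0000
edge 3: (13,6.5)→(16,12)  cross = 13·12 − 16·6.5 = 52.0000; (r_i+r_j)·cross = 29·52.0000 = 1508.0000
edge 4: (16,12)→(12,38.5)  cross = 16·38.5 − 12·12 = 472.0000; (r_i+r_j)·cross = 28·472.0000 = 13216.0000
edge 5: (12,38.5)→(5.5,37.5)  cross = 12·37.5 − 5.5·38.5 = 238.2500; (r_i+r_j)·cross = 17.5·238.2500 = 4169.3750
edge 6: (5.5,37.5)→(1,31)  cross = 5.5·31 − 1·37.5 = 133.0000; (r_i+r_j)·cross = 6.5·133.0000 = 864.5000
edge 7: (1,31)→(0.5,29)  cross = 1·29 − 0.5·31 = 13.5000; (r_i+r_j)·cross = 1.5·13.5000 = 20.2500
Σcross = 774.5000 → A = |Σcross|/2 = 387.2500 mm²
Σ(r_i+r_j)·cross = 18723.0000 → first moment M = |Σ|/6 = 3120.5000
R_c = M/A = 3120.5000/387.2500 = 8.0581 mm
θ = 157° = 2.740167 rad
V = θ·R_c·A = 2.740167·8.0581·387.2500 = 8550.691 mm³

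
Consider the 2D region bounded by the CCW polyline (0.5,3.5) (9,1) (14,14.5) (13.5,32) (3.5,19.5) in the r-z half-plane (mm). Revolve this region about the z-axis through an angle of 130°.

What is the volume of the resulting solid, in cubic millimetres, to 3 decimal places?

Profile (r,z), 5 vertices: (0.5,3.5) (9,1) (14,14.5) (13.5,32) (3.5,19.5)
edge 0: (0.5,3.5)→(9,1)  cross = 0.5·1 − 9·3.5 = -31.0000; (r_i+r_j)·cross = 9.5·-31.0000 = -294.5000
edge 1: (9,1)→(14,14.5)  cross = 9·14.5 − 14·1 = 116.5000; (r_i+r_j)·cross = 23·116.5000 = 2679.5000
edge 2: (14,14.5)→(13.5,32)  cross = 14·32 − 13.5·14.5 = 252.2500; (r_i+r_j)·cross = 27.5·252.2500 = 6936.8750
edge 3: (13.5,32)→(3.5,19.5)  cross = 13.5·19.5 − 3.5·32 = 151.2500; (r_i+r_j)·cross = 17·151.2500 = 2571.2500
edge 4: (3.5,19.5)→(0.5,3.5)  cross = 3.5·3.5 − 0.5·19.5 = 2.5000; (r_i+r_j)·cross = 4·2.5000 = 10.0000
Σcross = 491.5000 → A = |Σcross|/2 = 245.7500 mm²
Σ(r_i+r_j)·cross = 11903.1250 → first moment M = |Σ|/6 = 1983.8542
R_c = M/A = 1983.8542/245.7500 = 8.0727 mm
θ = 130° = 2.268928 rad
V = θ·R_c·A = 2.268928·8.0727·245.7500 = 4501.222 mm³

Volume = 4501.222 mm³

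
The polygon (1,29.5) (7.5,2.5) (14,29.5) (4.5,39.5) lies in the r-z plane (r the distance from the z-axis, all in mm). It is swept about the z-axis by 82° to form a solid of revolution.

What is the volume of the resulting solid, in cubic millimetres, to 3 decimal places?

Volume = 2488.447 mm³

Profile (r,z), 4 vertices: (1,29.5) (7.5,2.5) (14,29.5) (4.5,39.5)
edge 0: (1,29.5)→(7.5,2.5)  cross = 1·2.5 − 7.5·29.5 = -218.7500; (r_i+r_j)·cross = 8.5·-218.7500 = -1859.3750
edge 1: (7.5,2.5)→(14,29.5)  cross = 7.5·29.5 − 14·2.5 = 186.2500; (r_i+r_j)·cross = 21.5·186.2500 = 4004.3750
edge 2: (14,29.5)→(4.5,39.5)  cross = 14·39.5 − 4.5·29.5 = 420.2500; (r_i+r_j)·cross = 18.5·420.2500 = 7774.6250
edge 3: (4.5,39.5)→(1,29.5)  cross = 4.5·29.5 − 1·39.5 = 93.2500; (r_i+r_j)·cross = 5.5·93.2500 = 512.8750
Σcross = 481.0000 → A = |Σcross|/2 = 240.5000 mm²
Σ(r_i+r_j)·cross = 10432.5000 → first moment M = |Σ|/6 = 1738.7500
R_c = M/A = 1738.7500/240.5000 = 7.2297 mm
θ = 82° = 1.431170 rad
V = θ·R_c·A = 1.431170·7.2297·240.5000 = 2488.447 mm³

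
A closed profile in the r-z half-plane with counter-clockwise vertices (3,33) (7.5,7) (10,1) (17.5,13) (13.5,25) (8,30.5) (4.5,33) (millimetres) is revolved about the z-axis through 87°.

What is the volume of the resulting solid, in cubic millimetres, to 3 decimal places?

Profile (r,z), 7 vertices: (3,33) (7.5,7) (10,1) (17.5,13) (13.5,25) (8,30.5) (4.5,33)
edge 0: (3,33)→(7.5,7)  cross = 3·7 − 7.5·33 = -226.5000; (r_i+r_j)·cross = 10.5·-226.5000 = -2378.2500
edge 1: (7.5,7)→(10,1)  cross = 7.5·1 − 10·7 = -62.5000; (r_i+r_j)·cross = 17.5·-62.5000 = -1093.7500
edge 2: (10,1)→(17.5,13)  cross = 10·13 − 17.5·1 = 112.5000; (r_i+r_j)·cross = 27.5·112.5000 = 3093.7500
edge 3: (17.5,13)→(13.5,25)  cross = 17.5·25 − 13.5·13 = 262.0000; (r_i+r_j)·cross = 31·262.0000 = 8122.0000
edge 4: (13.5,25)→(8,30.5)  cross = 13.5·30.5 − 8·25 = 211.7500; (r_i+r_j)·cross = 21.5·211.7500 = 4552.6250
edge 5: (8,30.5)→(4.5,33)  cross = 8·33 − 4.5·30.5 = 126.7500; (r_i+r_j)·cross = 12.5·126.7500 = 1584.3750
edge 6: (4.5,33)→(3,33)  cross = 4.5·33 − 3·33 = 49.5000; (r_i+r_j)·cross = 7.5·49.5000 = 371.2500
Σcross = 473.5000 → A = |Σcross|/2 = 236.7500 mm²
Σ(r_i+r_j)·cross = 14252.0000 → first moment M = |Σ|/6 = 2375.3333
R_c = M/A = 2375.3333/236.7500 = 10.0331 mm
θ = 87° = 1.518436 rad
V = θ·R_c·A = 1.518436·10.0331·236.7500 = 3606.793 mm³

Volume = 3606.793 mm³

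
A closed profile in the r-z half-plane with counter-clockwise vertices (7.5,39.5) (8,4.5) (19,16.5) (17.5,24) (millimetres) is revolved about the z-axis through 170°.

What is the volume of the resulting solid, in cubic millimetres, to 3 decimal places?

Profile (r,z), 4 vertices: (7.5,39.5) (8,4.5) (19,16.5) (17.5,24)
edge 0: (7.5,39.5)→(8,4.5)  cross = 7.5·4.5 − 8·39.5 = -282.2500; (r_i+r_j)·cross = 15.5·-282.2500 = -4374.8750
edge 1: (8,4.5)→(19,16.5)  cross = 8·16.5 − 19·4.5 = 46.5000; (r_i+r_j)·cross = 27·46.5000 = 1255.5000
edge 2: (19,16.5)→(17.5,24)  cross = 19·24 − 17.5·16.5 = 167.2500; (r_i+r_j)·cross = 36.5·167.2500 = 6104.6250
edge 3: (17.5,24)→(7.5,39.5)  cross = 17.5·39.5 − 7.5·24 = 511.2500; (r_i+r_j)·cross = 25·511.2500 = 12781.2500
Σcross = 442.7500 → A = |Σcross|/2 = 221.3750 mm²
Σ(r_i+r_j)·cross = 15766.5000 → first moment M = |Σ|/6 = 2627.7500
R_c = M/A = 2627.7500/221.3750 = 11.8701 mm
θ = 170° = 2.967060 rad
V = θ·R_c·A = 2.967060·11.8701·221.3750 = 7796.691 mm³

Volume = 7796.691 mm³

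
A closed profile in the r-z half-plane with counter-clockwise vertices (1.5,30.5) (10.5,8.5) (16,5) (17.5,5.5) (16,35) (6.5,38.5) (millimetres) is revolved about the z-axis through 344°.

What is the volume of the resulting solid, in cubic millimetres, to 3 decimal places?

Profile (r,z), 6 vertices: (1.5,30.5) (10.5,8.5) (16,5) (17.5,5.5) (16,35) (6.5,38.5)
edge 0: (1.5,30.5)→(10.5,8.5)  cross = 1.5·8.5 − 10.5·30.5 = -307.5000; (r_i+r_j)·cross = 12·-307.5000 = -3690.0000
edge 1: (10.5,8.5)→(16,5)  cross = 10.5·5 − 16·8.5 = -83.5000; (r_i+r_j)·cross = 26.5·-83.5000 = -2212.7500
edge 2: (16,5)→(17.5,5.5)  cross = 16·5.5 − 17.5·5 = 0.5000; (r_i+r_j)·cross = 33.5·0.5000 = 16.7500
edge 3: (17.5,5.5)→(16,35)  cross = 17.5·35 − 16·5.5 = 524.5000; (r_i+r_j)·cross = 33.5·524.5000 = 17570.7500
edge 4: (16,35)→(6.5,38.5)  cross = 16·38.5 − 6.5·35 = 388.5000; (r_i+r_j)·cross = 22.5·388.5000 = 8741.2500
edge 5: (6.5,38.5)→(1.5,30.5)  cross = 6.5·30.5 − 1.5·38.5 = 140.5000; (r_i+r_j)·cross = 8·140.5000 = 1124.0000
Σcross = 663.0000 → A = |Σcross|/2 = 331.5000 mm²
Σ(r_i+r_j)·cross = 21550.0000 → first moment M = |Σ|/6 = 3591.6667
R_c = M/A = 3591.6667/331.5000 = 10.8346 mm
θ = 344° = 6.003933 rad
V = θ·R_c·A = 6.003933·10.8346·331.5000 = 21564.125 mm³

Volume = 21564.125 mm³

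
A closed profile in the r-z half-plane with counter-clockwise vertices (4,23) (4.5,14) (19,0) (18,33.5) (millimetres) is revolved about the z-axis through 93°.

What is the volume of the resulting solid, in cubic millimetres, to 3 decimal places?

Volume = 6237.181 mm³

Profile (r,z), 4 vertices: (4,23) (4.5,14) (19,0) (18,33.5)
edge 0: (4,23)→(4.5,14)  cross = 4·14 − 4.5·23 = -47.5000; (r_i+r_j)·cross = 8.5·-47.5000 = -403.7500
edge 1: (4.5,14)→(19,0)  cross = 4.5·0 − 19·14 = -266.0000; (r_i+r_j)·cross = 23.5·-266.0000 = -6251.0000
edge 2: (19,0)→(18,33.5)  cross = 19·33.5 − 18·0 = 636.5000; (r_i+r_j)·cross = 37·636.5000 = 23550.5000
edge 3: (18,33.5)→(4,23)  cross = 18·23 − 4·33.5 = 280.0000; (r_i+r_j)·cross = 22·280.0000 = 6160.0000
Σcross = 603.0000 → A = |Σcross|/2 = 301.5000 mm²
Σ(r_i+r_j)·cross = 23055.7500 → first moment M = |Σ|/6 = 3842.6250
R_c = M/A = 3842.6250/301.5000 = 12.7450 mm
θ = 93° = 1.623156 rad
V = θ·R_c·A = 1.623156·12.7450·301.5000 = 6237.181 mm³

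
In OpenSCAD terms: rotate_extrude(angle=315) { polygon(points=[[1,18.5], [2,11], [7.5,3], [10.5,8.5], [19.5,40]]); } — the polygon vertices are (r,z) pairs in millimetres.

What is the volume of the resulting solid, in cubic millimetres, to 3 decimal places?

Profile (r,z), 5 vertices: (1,18.5) (2,11) (7.5,3) (10.5,8.5) (19.5,40)
edge 0: (1,18.5)→(2,11)  cross = 1·11 − 2·18.5 = -26.0000; (r_i+r_j)·cross = 3·-26.0000 = -78.0000
edge 1: (2,11)→(7.5,3)  cross = 2·3 − 7.5·11 = -76.5000; (r_i+r_j)·cross = 9.5·-76.5000 = -726.7500
edge 2: (7.5,3)→(10.5,8.5)  cross = 7.5·8.5 − 10.5·3 = 32.2500; (r_i+r_j)·cross = 18·32.2500 = 580.5000
edge 3: (10.5,8.5)→(19.5,40)  cross = 10.5·40 − 19.5·8.5 = 254.2500; (r_i+r_j)·cross = 30·254.2500 = 7627.5000
edge 4: (19.5,40)→(1,18.5)  cross = 19.5·18.5 − 1·40 = 320.7500; (r_i+r_j)·cross = 20.5·320.7500 = 6575.3750
Σcross = 504.7500 → A = |Σcross|/2 = 252.3750 mm²
Σ(r_i+r_j)·cross = 13978.6250 → first moment M = |Σ|/6 = 2329.7708
R_c = M/A = 2329.7708/252.3750 = 9.2314 mm
θ = 315° = 5.497787 rad
V = θ·R_c·A = 5.497787·9.2314·252.3750 = 12808.584 mm³

Volume = 12808.584 mm³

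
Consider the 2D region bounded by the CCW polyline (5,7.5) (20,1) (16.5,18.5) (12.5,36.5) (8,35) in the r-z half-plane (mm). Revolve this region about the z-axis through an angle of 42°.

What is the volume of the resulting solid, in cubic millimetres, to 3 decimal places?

Volume = 2629.714 mm³

Profile (r,z), 5 vertices: (5,7.5) (20,1) (16.5,18.5) (12.5,36.5) (8,35)
edge 0: (5,7.5)→(20,1)  cross = 5·1 − 20·7.5 = -145.0000; (r_i+r_j)·cross = 25·-145.0000 = -3625.0000
edge 1: (20,1)→(16.5,18.5)  cross = 20·18.5 − 16.5·1 = 353.5000; (r_i+r_j)·cross = 36.5·353.5000 = 12902.7500
edge 2: (16.5,18.5)→(12.5,36.5)  cross = 16.5·36.5 − 12.5·18.5 = 371.0000; (r_i+r_j)·cross = 29·371.0000 = 10759.0000
edge 3: (12.5,36.5)→(8,35)  cross = 12.5·35 − 8·36.5 = 145.5000; (r_i+r_j)·cross = 20.5·145.5000 = 2982.7500
edge 4: (8,35)→(5,7.5)  cross = 8·7.5 − 5·35 = -115.0000; (r_i+r_j)·cross = 13·-115.0000 = -1495.0000
Σcross = 610.0000 → A = |Σcross|/2 = 305.0000 mm²
Σ(r_i+r_j)·cross = 21524.5000 → first moment M = |Σ|/6 = 3587.4167
R_c = M/A = 3587.4167/305.0000 = 11.7620 mm
θ = 42° = 0.733038 rad
V = θ·R_c·A = 0.733038·11.7620·305.0000 = 2629.714 mm³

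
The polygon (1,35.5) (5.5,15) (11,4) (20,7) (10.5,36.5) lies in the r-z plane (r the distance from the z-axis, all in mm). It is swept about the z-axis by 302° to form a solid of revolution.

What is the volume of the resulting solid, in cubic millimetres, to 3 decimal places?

Profile (r,z), 5 vertices: (1,35.5) (5.5,15) (11,4) (20,7) (10.5,36.5)
edge 0: (1,35.5)→(5.5,15)  cross = 1·15 − 5.5·35.5 = -180.2500; (r_i+r_j)·cross = 6.5·-180.2500 = -1171.6250
edge 1: (5.5,15)→(11,4)  cross = 5.5·4 − 11·15 = -143.0000; (r_i+r_j)·cross = 16.5·-143.0000 = -2359.5000
edge 2: (11,4)→(20,7)  cross = 11·7 − 20·4 = -3.0000; (r_i+r_j)·cross = 31·-3.0000 = -93.0000
edge 3: (20,7)→(10.5,36.5)  cross = 20·36.5 − 10.5·7 = 656.5000; (r_i+r_j)·cross = 30.5·656.5000 = 20023.2500
edge 4: (10.5,36.5)→(1,35.5)  cross = 10.5·35.5 − 1·36.5 = 336.2500; (r_i+r_j)·cross = 11.5·336.2500 = 3866.8750
Σcross = 666.5000 → A = |Σcross|/2 = 333.2500 mm²
Σ(r_i+r_j)·cross = 20266.0000 → first moment M = |Σ|/6 = 3377.6667
R_c = M/A = 3377.6667/333.2500 = 10.1355 mm
θ = 302° = 5.270894 rad
V = θ·R_c·A = 5.270894·10.1355·333.2500 = 17803.324 mm³

Volume = 17803.324 mm³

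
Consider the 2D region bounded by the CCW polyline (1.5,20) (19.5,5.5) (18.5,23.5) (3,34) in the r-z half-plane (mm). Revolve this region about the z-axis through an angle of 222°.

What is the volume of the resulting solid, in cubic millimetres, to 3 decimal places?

Profile (r,z), 4 vertices: (1.5,20) (19.5,5.5) (18.5,23.5) (3,34)
edge 0: (1.5,20)→(19.5,5.5)  cross = 1.5·5.5 − 19.5·20 = -381.7500; (r_i+r_j)·cross = 21·-381.7500 = -8016.7500
edge 1: (19.5,5.5)→(18.5,23.5)  cross = 19.5·23.5 − 18.5·5.5 = 356.5000; (r_i+r_j)·cross = 38·356.5000 = 13547.0000
edge 2: (18.5,23.5)→(3,34)  cross = 18.5·34 − 3·23.5 = 558.5000; (r_i+r_j)·cross = 21.5·558.5000 = 12007.7500
edge 3: (3,34)→(1.5,20)  cross = 3·20 − 1.5·34 = 9.0000; (r_i+r_j)·cross = 4.5·9.0000 = 40.5000
Σcross = 542.2500 → A = |Σcross|/2 = 271.1250 mm²
Σ(r_i+r_j)·cross = 17578.5000 → first moment M = |Σ|/6 = 2929.7500
R_c = M/A = 2929.7500/271.1250 = 10.8059 mm
θ = 222° = 3.874631 rad
V = θ·R_c·A = 3.874631·10.8059·271.1250 = 11351.700 mm³

Volume = 11351.700 mm³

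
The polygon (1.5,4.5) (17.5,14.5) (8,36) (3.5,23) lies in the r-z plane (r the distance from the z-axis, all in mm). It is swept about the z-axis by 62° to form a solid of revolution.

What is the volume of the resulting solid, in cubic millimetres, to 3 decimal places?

Profile (r,z), 4 vertices: (1.5,4.5) (17.5,14.5) (8,36) (3.5,23)
edge 0: (1.5,4.5)→(17.5,14.5)  cross = 1.5·14.5 − 17.5·4.5 = -57.0000; (r_i+r_j)·cross = 19·-57.0000 = -1083.0000
edge 1: (17.5,14.5)→(8,36)  cross = 17.5·36 − 8·14.5 = 514.0000; (r_i+r_j)·cross = 25.5·514.0000 = 13107.0000
edge 2: (8,36)→(3.5,23)  cross = 8·23 − 3.5·36 = 58.0000; (r_i+r_j)·cross = 11.5·58.0000 = 667.0000
edge 3: (3.5,23)→(1.5,4.5)  cross = 3.5·4.5 − 1.5·23 = -18.7500; (r_i+r_j)·cross = 5·-18.7500 = -93.7500
Σcross = 496.2500 → A = |Σcross|/2 = 248.1250 mm²
Σ(r_i+r_j)·cross = 12597.2500 → first moment M = |Σ|/6 = 2099.5417
R_c = M/A = 2099.5417/248.1250 = 8.4616 mm
θ = 62° = 1.082104 rad
V = θ·R_c·A = 1.082104·8.4616·248.1250 = 2271.923 mm³

Volume = 2271.923 mm³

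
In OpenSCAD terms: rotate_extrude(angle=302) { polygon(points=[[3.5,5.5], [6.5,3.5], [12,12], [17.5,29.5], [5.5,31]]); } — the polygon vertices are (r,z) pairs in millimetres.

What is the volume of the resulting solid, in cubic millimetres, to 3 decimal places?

Profile (r,z), 5 vertices: (3.5,5.5) (6.5,3.5) (12,12) (17.5,29.5) (5.5,31)
edge 0: (3.5,5.5)→(6.5,3.5)  cross = 3.5·3.5 − 6.5·5.5 = -23.5000; (r_i+r_j)·cross = 10·-23.5000 = -235.0000
edge 1: (6.5,3.5)→(12,12)  cross = 6.5·12 − 12·3.5 = 36.0000; (r_i+r_j)·cross = 18.5·36.0000 = 666.0000
edge 2: (12,12)→(17.5,29.5)  cross = 12·29.5 − 17.5·12 = 144.0000; (r_i+r_j)·cross = 29.5·144.0000 = 4248.0000
edge 3: (17.5,29.5)→(5.5,31)  cross = 17.5·31 − 5.5·29.5 = 380.2500; (r_i+r_j)·cross = 23·380.2500 = 8745.7500
edge 4: (5.5,31)→(3.5,5.5)  cross = 5.5·5.5 − 3.5·31 = -78.2500; (r_i+r_j)·cross = 9·-78.2500 = -704.2500
Σcross = 458.5000 → A = |Σcross|/2 = 229.2500 mm²
Σ(r_i+r_j)·cross = 12720.5000 → first moment M = |Σ|/6 = 2120.0833
R_c = M/A = 2120.0833/229.2500 = 9.2479 mm
θ = 302° = 5.270894 rad
V = θ·R_c·A = 5.270894·9.2479·229.2500 = 11174.735 mm³

Volume = 11174.735 mm³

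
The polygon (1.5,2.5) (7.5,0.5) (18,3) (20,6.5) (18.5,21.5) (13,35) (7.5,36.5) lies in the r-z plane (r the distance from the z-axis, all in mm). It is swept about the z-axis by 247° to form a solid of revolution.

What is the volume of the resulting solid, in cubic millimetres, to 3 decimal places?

Volume = 21474.076 mm³

Profile (r,z), 7 vertices: (1.5,2.5) (7.5,0.5) (18,3) (20,6.5) (18.5,21.5) (13,35) (7.5,36.5)
edge 0: (1.5,2.5)→(7.5,0.5)  cross = 1.5·0.5 − 7.5·2.5 = -18.0000; (r_i+r_j)·cross = 9·-18.0000 = -162.0000
edge 1: (7.5,0.5)→(18,3)  cross = 7.5·3 − 18·0.5 = 13.5000; (r_i+r_j)·cross = 25.5·13.5000 = 344.2500
edge 2: (18,3)→(20,6.5)  cross = 18·6.5 − 20·3 = 57.0000; (r_i+r_j)·cross = 38·57.0000 = 2166.0000
edge 3: (20,6.5)→(18.5,21.5)  cross = 20·21.5 − 18.5·6.5 = 309.7500; (r_i+r_j)·cross = 38.5·309.7500 = 11925.3750
edge 4: (18.5,21.5)→(13,35)  cross = 18.5·35 − 13·21.5 = 368.0000; (r_i+r_j)·cross = 31.5·368.0000 = 11592.0000
edge 5: (13,35)→(7.5,36.5)  cross = 13·36.5 − 7.5·35 = 212.0000; (r_i+r_j)·cross = 20.5·212.0000 = 4346.0000
edge 6: (7.5,36.5)→(1.5,2.5)  cross = 7.5·2.5 − 1.5·36.5 = -36.0000; (r_i+r_j)·cross = 9·-36.0000 = -324.0000
Σcross = 906.2500 → A = |Σcross|/2 = 453.1250 mm²
Σ(r_i+r_j)·cross = 29887.6250 → first moment M = |Σ|/6 = 4981.2708
R_c = M/A = 4981.2708/453.1250 = 10.9931 mm
θ = 247° = 4.310963 rad
V = θ·R_c·A = 4.310963·10.9931·453.1250 = 21474.076 mm³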